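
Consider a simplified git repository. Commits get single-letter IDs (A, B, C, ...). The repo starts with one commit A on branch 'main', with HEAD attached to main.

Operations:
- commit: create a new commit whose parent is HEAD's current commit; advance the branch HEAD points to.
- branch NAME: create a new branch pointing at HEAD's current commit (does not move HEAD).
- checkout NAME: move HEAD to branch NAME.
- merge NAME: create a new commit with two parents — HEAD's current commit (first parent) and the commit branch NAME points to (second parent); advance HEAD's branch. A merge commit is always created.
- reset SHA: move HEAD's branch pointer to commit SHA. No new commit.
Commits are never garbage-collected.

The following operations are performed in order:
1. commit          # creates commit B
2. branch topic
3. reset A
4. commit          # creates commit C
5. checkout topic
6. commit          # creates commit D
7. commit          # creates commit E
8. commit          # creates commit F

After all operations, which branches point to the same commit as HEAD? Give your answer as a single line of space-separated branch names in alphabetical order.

After op 1 (commit): HEAD=main@B [main=B]
After op 2 (branch): HEAD=main@B [main=B topic=B]
After op 3 (reset): HEAD=main@A [main=A topic=B]
After op 4 (commit): HEAD=main@C [main=C topic=B]
After op 5 (checkout): HEAD=topic@B [main=C topic=B]
After op 6 (commit): HEAD=topic@D [main=C topic=D]
After op 7 (commit): HEAD=topic@E [main=C topic=E]
After op 8 (commit): HEAD=topic@F [main=C topic=F]

Answer: topic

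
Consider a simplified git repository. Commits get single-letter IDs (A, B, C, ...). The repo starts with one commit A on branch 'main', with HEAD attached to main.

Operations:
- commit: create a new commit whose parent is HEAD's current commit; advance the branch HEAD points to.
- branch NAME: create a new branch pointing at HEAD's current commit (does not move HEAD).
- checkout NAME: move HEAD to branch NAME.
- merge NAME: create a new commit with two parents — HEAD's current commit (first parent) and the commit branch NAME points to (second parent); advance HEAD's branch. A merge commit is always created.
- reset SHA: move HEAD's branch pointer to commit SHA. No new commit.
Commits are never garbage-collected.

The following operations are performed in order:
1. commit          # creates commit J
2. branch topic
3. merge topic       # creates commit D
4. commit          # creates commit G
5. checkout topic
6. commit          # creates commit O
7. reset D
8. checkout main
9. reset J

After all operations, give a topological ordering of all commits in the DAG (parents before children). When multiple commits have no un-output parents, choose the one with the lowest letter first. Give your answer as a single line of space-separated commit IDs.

Answer: A J D G O

Derivation:
After op 1 (commit): HEAD=main@J [main=J]
After op 2 (branch): HEAD=main@J [main=J topic=J]
After op 3 (merge): HEAD=main@D [main=D topic=J]
After op 4 (commit): HEAD=main@G [main=G topic=J]
After op 5 (checkout): HEAD=topic@J [main=G topic=J]
After op 6 (commit): HEAD=topic@O [main=G topic=O]
After op 7 (reset): HEAD=topic@D [main=G topic=D]
After op 8 (checkout): HEAD=main@G [main=G topic=D]
After op 9 (reset): HEAD=main@J [main=J topic=D]
commit A: parents=[]
commit D: parents=['J', 'J']
commit G: parents=['D']
commit J: parents=['A']
commit O: parents=['J']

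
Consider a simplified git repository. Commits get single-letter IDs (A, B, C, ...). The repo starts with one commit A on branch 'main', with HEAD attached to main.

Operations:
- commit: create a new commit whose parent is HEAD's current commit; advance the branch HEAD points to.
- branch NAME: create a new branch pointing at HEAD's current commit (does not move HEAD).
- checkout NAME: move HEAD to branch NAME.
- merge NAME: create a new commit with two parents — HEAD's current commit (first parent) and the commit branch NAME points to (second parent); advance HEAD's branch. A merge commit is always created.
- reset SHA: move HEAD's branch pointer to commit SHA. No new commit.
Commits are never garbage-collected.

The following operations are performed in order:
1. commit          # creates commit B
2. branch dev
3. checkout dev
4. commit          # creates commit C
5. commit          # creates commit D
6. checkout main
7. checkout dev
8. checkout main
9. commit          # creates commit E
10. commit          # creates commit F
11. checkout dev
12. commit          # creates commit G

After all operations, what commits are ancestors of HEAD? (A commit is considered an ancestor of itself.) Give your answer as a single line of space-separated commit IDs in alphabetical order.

Answer: A B C D G

Derivation:
After op 1 (commit): HEAD=main@B [main=B]
After op 2 (branch): HEAD=main@B [dev=B main=B]
After op 3 (checkout): HEAD=dev@B [dev=B main=B]
After op 4 (commit): HEAD=dev@C [dev=C main=B]
After op 5 (commit): HEAD=dev@D [dev=D main=B]
After op 6 (checkout): HEAD=main@B [dev=D main=B]
After op 7 (checkout): HEAD=dev@D [dev=D main=B]
After op 8 (checkout): HEAD=main@B [dev=D main=B]
After op 9 (commit): HEAD=main@E [dev=D main=E]
After op 10 (commit): HEAD=main@F [dev=D main=F]
After op 11 (checkout): HEAD=dev@D [dev=D main=F]
After op 12 (commit): HEAD=dev@G [dev=G main=F]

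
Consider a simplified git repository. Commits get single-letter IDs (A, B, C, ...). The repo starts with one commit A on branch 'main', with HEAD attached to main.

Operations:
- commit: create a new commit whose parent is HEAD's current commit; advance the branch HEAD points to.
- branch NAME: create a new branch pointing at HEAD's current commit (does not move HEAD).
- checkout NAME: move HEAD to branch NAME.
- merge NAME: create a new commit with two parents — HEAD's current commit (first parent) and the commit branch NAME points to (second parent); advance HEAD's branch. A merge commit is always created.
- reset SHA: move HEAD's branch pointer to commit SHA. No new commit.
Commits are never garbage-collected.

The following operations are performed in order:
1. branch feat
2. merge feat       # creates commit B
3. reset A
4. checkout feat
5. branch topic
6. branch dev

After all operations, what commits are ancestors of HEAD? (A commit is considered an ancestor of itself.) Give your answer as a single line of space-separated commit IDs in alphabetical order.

Answer: A

Derivation:
After op 1 (branch): HEAD=main@A [feat=A main=A]
After op 2 (merge): HEAD=main@B [feat=A main=B]
After op 3 (reset): HEAD=main@A [feat=A main=A]
After op 4 (checkout): HEAD=feat@A [feat=A main=A]
After op 5 (branch): HEAD=feat@A [feat=A main=A topic=A]
After op 6 (branch): HEAD=feat@A [dev=A feat=A main=A topic=A]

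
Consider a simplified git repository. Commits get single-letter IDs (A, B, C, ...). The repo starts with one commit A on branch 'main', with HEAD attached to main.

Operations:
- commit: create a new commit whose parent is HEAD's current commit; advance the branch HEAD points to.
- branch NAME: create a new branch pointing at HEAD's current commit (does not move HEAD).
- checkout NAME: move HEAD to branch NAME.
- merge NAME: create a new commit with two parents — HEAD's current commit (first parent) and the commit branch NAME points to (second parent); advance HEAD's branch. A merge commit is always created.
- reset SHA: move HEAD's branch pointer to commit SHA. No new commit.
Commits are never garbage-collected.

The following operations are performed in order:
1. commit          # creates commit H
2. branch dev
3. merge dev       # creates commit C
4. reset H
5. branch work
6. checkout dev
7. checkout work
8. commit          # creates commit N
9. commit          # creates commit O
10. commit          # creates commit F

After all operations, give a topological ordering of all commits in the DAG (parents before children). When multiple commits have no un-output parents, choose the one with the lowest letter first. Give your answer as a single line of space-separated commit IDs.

After op 1 (commit): HEAD=main@H [main=H]
After op 2 (branch): HEAD=main@H [dev=H main=H]
After op 3 (merge): HEAD=main@C [dev=H main=C]
After op 4 (reset): HEAD=main@H [dev=H main=H]
After op 5 (branch): HEAD=main@H [dev=H main=H work=H]
After op 6 (checkout): HEAD=dev@H [dev=H main=H work=H]
After op 7 (checkout): HEAD=work@H [dev=H main=H work=H]
After op 8 (commit): HEAD=work@N [dev=H main=H work=N]
After op 9 (commit): HEAD=work@O [dev=H main=H work=O]
After op 10 (commit): HEAD=work@F [dev=H main=H work=F]
commit A: parents=[]
commit C: parents=['H', 'H']
commit F: parents=['O']
commit H: parents=['A']
commit N: parents=['H']
commit O: parents=['N']

Answer: A H C N O F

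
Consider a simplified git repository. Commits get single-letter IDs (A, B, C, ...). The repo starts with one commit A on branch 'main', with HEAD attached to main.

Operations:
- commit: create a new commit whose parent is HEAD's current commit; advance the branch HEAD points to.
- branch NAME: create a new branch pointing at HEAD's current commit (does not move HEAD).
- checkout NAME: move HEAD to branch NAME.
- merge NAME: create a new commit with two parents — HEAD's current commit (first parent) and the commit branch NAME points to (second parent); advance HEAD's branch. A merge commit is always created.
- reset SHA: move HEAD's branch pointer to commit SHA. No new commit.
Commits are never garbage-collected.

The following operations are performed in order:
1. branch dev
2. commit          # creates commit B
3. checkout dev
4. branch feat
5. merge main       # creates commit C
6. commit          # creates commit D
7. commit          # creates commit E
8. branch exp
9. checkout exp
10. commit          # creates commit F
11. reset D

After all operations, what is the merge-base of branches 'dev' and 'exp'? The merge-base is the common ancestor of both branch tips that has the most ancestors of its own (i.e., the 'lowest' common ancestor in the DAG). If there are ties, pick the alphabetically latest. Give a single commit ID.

After op 1 (branch): HEAD=main@A [dev=A main=A]
After op 2 (commit): HEAD=main@B [dev=A main=B]
After op 3 (checkout): HEAD=dev@A [dev=A main=B]
After op 4 (branch): HEAD=dev@A [dev=A feat=A main=B]
After op 5 (merge): HEAD=dev@C [dev=C feat=A main=B]
After op 6 (commit): HEAD=dev@D [dev=D feat=A main=B]
After op 7 (commit): HEAD=dev@E [dev=E feat=A main=B]
After op 8 (branch): HEAD=dev@E [dev=E exp=E feat=A main=B]
After op 9 (checkout): HEAD=exp@E [dev=E exp=E feat=A main=B]
After op 10 (commit): HEAD=exp@F [dev=E exp=F feat=A main=B]
After op 11 (reset): HEAD=exp@D [dev=E exp=D feat=A main=B]
ancestors(dev=E): ['A', 'B', 'C', 'D', 'E']
ancestors(exp=D): ['A', 'B', 'C', 'D']
common: ['A', 'B', 'C', 'D']

Answer: D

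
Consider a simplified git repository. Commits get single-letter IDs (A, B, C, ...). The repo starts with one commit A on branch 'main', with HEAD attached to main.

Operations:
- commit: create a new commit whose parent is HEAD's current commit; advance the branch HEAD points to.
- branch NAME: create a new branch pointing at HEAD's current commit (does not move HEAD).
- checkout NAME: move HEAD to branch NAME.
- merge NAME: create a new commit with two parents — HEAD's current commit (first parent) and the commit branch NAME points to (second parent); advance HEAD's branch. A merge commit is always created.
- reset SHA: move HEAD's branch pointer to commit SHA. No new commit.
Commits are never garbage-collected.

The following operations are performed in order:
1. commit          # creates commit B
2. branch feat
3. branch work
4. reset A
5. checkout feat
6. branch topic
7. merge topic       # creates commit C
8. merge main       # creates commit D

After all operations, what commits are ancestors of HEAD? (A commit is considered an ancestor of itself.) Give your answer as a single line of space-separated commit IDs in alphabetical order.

Answer: A B C D

Derivation:
After op 1 (commit): HEAD=main@B [main=B]
After op 2 (branch): HEAD=main@B [feat=B main=B]
After op 3 (branch): HEAD=main@B [feat=B main=B work=B]
After op 4 (reset): HEAD=main@A [feat=B main=A work=B]
After op 5 (checkout): HEAD=feat@B [feat=B main=A work=B]
After op 6 (branch): HEAD=feat@B [feat=B main=A topic=B work=B]
After op 7 (merge): HEAD=feat@C [feat=C main=A topic=B work=B]
After op 8 (merge): HEAD=feat@D [feat=D main=A topic=B work=B]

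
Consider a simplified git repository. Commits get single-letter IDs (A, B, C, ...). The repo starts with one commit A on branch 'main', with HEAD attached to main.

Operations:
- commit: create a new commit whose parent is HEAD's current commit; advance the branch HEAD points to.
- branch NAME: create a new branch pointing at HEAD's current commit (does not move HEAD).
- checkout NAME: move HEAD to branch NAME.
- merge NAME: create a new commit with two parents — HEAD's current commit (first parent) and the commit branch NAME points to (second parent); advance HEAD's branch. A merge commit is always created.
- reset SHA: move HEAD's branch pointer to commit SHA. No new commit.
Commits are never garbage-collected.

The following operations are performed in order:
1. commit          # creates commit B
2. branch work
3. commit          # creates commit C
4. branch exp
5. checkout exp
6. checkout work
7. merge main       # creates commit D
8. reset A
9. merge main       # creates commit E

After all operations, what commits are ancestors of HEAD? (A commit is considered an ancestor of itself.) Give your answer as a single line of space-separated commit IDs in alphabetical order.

Answer: A B C E

Derivation:
After op 1 (commit): HEAD=main@B [main=B]
After op 2 (branch): HEAD=main@B [main=B work=B]
After op 3 (commit): HEAD=main@C [main=C work=B]
After op 4 (branch): HEAD=main@C [exp=C main=C work=B]
After op 5 (checkout): HEAD=exp@C [exp=C main=C work=B]
After op 6 (checkout): HEAD=work@B [exp=C main=C work=B]
After op 7 (merge): HEAD=work@D [exp=C main=C work=D]
After op 8 (reset): HEAD=work@A [exp=C main=C work=A]
After op 9 (merge): HEAD=work@E [exp=C main=C work=E]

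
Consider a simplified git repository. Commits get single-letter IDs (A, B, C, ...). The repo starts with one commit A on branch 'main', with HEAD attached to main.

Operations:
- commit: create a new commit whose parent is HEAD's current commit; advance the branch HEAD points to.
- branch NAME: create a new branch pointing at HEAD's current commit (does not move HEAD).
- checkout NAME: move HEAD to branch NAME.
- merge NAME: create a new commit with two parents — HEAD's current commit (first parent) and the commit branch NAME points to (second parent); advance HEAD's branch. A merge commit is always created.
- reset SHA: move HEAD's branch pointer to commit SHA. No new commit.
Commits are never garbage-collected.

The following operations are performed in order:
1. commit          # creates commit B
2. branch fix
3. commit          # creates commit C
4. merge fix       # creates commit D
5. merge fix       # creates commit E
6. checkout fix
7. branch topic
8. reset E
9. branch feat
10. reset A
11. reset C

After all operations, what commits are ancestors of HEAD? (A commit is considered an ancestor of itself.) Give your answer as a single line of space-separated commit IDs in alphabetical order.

Answer: A B C

Derivation:
After op 1 (commit): HEAD=main@B [main=B]
After op 2 (branch): HEAD=main@B [fix=B main=B]
After op 3 (commit): HEAD=main@C [fix=B main=C]
After op 4 (merge): HEAD=main@D [fix=B main=D]
After op 5 (merge): HEAD=main@E [fix=B main=E]
After op 6 (checkout): HEAD=fix@B [fix=B main=E]
After op 7 (branch): HEAD=fix@B [fix=B main=E topic=B]
After op 8 (reset): HEAD=fix@E [fix=E main=E topic=B]
After op 9 (branch): HEAD=fix@E [feat=E fix=E main=E topic=B]
After op 10 (reset): HEAD=fix@A [feat=E fix=A main=E topic=B]
After op 11 (reset): HEAD=fix@C [feat=E fix=C main=E topic=B]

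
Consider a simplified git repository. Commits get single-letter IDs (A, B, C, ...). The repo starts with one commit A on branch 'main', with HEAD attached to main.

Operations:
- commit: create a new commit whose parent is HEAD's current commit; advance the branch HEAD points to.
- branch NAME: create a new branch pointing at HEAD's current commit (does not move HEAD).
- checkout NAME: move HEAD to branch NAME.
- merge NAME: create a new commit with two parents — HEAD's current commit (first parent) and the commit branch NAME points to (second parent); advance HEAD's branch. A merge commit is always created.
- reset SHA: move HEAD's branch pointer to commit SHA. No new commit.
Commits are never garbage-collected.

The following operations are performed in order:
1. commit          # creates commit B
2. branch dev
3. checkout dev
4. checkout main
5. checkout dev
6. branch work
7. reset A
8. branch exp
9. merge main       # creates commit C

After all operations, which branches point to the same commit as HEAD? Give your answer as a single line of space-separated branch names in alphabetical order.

After op 1 (commit): HEAD=main@B [main=B]
After op 2 (branch): HEAD=main@B [dev=B main=B]
After op 3 (checkout): HEAD=dev@B [dev=B main=B]
After op 4 (checkout): HEAD=main@B [dev=B main=B]
After op 5 (checkout): HEAD=dev@B [dev=B main=B]
After op 6 (branch): HEAD=dev@B [dev=B main=B work=B]
After op 7 (reset): HEAD=dev@A [dev=A main=B work=B]
After op 8 (branch): HEAD=dev@A [dev=A exp=A main=B work=B]
After op 9 (merge): HEAD=dev@C [dev=C exp=A main=B work=B]

Answer: dev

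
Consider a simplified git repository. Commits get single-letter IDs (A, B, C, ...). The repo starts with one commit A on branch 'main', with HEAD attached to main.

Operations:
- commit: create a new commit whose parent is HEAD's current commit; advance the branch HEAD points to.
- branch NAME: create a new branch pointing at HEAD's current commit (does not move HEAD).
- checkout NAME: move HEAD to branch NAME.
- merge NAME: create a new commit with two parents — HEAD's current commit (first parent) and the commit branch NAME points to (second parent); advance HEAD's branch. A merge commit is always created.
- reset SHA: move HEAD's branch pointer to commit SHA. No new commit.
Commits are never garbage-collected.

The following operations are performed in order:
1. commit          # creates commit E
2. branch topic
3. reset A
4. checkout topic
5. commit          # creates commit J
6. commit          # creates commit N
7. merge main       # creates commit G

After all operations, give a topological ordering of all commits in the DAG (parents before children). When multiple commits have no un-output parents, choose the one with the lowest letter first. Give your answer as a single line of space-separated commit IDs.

After op 1 (commit): HEAD=main@E [main=E]
After op 2 (branch): HEAD=main@E [main=E topic=E]
After op 3 (reset): HEAD=main@A [main=A topic=E]
After op 4 (checkout): HEAD=topic@E [main=A topic=E]
After op 5 (commit): HEAD=topic@J [main=A topic=J]
After op 6 (commit): HEAD=topic@N [main=A topic=N]
After op 7 (merge): HEAD=topic@G [main=A topic=G]
commit A: parents=[]
commit E: parents=['A']
commit G: parents=['N', 'A']
commit J: parents=['E']
commit N: parents=['J']

Answer: A E J N G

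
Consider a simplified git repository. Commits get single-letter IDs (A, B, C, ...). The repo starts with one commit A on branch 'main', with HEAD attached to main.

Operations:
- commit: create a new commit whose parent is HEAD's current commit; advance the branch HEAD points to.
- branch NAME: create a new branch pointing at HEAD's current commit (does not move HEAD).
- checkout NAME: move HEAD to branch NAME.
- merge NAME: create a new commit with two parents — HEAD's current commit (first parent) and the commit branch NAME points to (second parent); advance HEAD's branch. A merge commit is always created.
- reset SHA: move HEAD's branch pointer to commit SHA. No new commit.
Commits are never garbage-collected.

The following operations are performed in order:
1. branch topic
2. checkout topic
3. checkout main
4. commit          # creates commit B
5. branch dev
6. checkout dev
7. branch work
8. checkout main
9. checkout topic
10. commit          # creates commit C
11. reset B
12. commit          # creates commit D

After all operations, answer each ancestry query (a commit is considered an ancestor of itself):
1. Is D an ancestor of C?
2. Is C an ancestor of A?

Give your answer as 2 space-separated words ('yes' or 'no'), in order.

After op 1 (branch): HEAD=main@A [main=A topic=A]
After op 2 (checkout): HEAD=topic@A [main=A topic=A]
After op 3 (checkout): HEAD=main@A [main=A topic=A]
After op 4 (commit): HEAD=main@B [main=B topic=A]
After op 5 (branch): HEAD=main@B [dev=B main=B topic=A]
After op 6 (checkout): HEAD=dev@B [dev=B main=B topic=A]
After op 7 (branch): HEAD=dev@B [dev=B main=B topic=A work=B]
After op 8 (checkout): HEAD=main@B [dev=B main=B topic=A work=B]
After op 9 (checkout): HEAD=topic@A [dev=B main=B topic=A work=B]
After op 10 (commit): HEAD=topic@C [dev=B main=B topic=C work=B]
After op 11 (reset): HEAD=topic@B [dev=B main=B topic=B work=B]
After op 12 (commit): HEAD=topic@D [dev=B main=B topic=D work=B]
ancestors(C) = {A,C}; D in? no
ancestors(A) = {A}; C in? no

Answer: no no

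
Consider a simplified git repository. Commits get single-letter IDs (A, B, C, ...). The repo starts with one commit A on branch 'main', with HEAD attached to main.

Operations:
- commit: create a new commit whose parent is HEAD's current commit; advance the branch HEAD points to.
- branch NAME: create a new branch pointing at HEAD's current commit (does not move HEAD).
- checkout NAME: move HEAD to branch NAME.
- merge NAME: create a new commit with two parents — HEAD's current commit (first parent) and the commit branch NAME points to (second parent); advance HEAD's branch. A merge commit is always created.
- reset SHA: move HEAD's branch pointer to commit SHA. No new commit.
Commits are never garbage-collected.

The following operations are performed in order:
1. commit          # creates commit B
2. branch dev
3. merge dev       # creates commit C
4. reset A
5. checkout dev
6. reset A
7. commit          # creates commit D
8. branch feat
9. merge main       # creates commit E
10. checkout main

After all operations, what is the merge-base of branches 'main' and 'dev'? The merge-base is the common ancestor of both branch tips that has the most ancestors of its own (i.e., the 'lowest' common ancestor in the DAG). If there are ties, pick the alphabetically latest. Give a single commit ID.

After op 1 (commit): HEAD=main@B [main=B]
After op 2 (branch): HEAD=main@B [dev=B main=B]
After op 3 (merge): HEAD=main@C [dev=B main=C]
After op 4 (reset): HEAD=main@A [dev=B main=A]
After op 5 (checkout): HEAD=dev@B [dev=B main=A]
After op 6 (reset): HEAD=dev@A [dev=A main=A]
After op 7 (commit): HEAD=dev@D [dev=D main=A]
After op 8 (branch): HEAD=dev@D [dev=D feat=D main=A]
After op 9 (merge): HEAD=dev@E [dev=E feat=D main=A]
After op 10 (checkout): HEAD=main@A [dev=E feat=D main=A]
ancestors(main=A): ['A']
ancestors(dev=E): ['A', 'D', 'E']
common: ['A']

Answer: A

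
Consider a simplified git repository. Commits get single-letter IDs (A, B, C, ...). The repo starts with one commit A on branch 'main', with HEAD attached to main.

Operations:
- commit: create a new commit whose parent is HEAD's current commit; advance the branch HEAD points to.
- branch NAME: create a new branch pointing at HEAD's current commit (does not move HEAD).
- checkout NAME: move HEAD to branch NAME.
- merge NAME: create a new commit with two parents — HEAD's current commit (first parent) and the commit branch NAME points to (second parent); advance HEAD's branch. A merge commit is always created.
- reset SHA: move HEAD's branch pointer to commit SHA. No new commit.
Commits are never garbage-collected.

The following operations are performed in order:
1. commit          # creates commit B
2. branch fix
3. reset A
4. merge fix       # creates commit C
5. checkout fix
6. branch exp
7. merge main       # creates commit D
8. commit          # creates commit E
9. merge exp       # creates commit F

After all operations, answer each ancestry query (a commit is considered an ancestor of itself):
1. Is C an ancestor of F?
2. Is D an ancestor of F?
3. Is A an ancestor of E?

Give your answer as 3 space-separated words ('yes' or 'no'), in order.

Answer: yes yes yes

Derivation:
After op 1 (commit): HEAD=main@B [main=B]
After op 2 (branch): HEAD=main@B [fix=B main=B]
After op 3 (reset): HEAD=main@A [fix=B main=A]
After op 4 (merge): HEAD=main@C [fix=B main=C]
After op 5 (checkout): HEAD=fix@B [fix=B main=C]
After op 6 (branch): HEAD=fix@B [exp=B fix=B main=C]
After op 7 (merge): HEAD=fix@D [exp=B fix=D main=C]
After op 8 (commit): HEAD=fix@E [exp=B fix=E main=C]
After op 9 (merge): HEAD=fix@F [exp=B fix=F main=C]
ancestors(F) = {A,B,C,D,E,F}; C in? yes
ancestors(F) = {A,B,C,D,E,F}; D in? yes
ancestors(E) = {A,B,C,D,E}; A in? yes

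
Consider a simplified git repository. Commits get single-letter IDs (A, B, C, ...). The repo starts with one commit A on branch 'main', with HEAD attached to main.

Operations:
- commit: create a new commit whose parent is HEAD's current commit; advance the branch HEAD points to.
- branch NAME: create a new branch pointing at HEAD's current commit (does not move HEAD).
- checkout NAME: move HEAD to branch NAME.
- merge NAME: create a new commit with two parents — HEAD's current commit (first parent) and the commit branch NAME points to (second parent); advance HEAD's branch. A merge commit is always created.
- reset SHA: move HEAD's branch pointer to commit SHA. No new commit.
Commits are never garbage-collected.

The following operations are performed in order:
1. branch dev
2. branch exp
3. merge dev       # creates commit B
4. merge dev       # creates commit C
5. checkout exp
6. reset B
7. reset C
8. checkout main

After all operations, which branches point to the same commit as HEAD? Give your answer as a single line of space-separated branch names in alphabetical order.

After op 1 (branch): HEAD=main@A [dev=A main=A]
After op 2 (branch): HEAD=main@A [dev=A exp=A main=A]
After op 3 (merge): HEAD=main@B [dev=A exp=A main=B]
After op 4 (merge): HEAD=main@C [dev=A exp=A main=C]
After op 5 (checkout): HEAD=exp@A [dev=A exp=A main=C]
After op 6 (reset): HEAD=exp@B [dev=A exp=B main=C]
After op 7 (reset): HEAD=exp@C [dev=A exp=C main=C]
After op 8 (checkout): HEAD=main@C [dev=A exp=C main=C]

Answer: exp main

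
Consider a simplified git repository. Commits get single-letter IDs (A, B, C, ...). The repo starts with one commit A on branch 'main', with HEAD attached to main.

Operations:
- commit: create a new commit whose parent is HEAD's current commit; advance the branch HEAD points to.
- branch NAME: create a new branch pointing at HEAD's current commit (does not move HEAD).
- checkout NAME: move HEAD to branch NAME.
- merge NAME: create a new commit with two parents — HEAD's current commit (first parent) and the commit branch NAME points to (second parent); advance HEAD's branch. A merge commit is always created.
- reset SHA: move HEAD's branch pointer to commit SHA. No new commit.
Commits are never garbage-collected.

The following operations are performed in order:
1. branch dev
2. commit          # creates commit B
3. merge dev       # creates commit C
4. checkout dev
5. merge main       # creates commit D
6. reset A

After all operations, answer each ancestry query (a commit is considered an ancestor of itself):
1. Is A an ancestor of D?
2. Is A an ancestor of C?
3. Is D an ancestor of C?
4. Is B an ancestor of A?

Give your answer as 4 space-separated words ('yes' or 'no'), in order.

Answer: yes yes no no

Derivation:
After op 1 (branch): HEAD=main@A [dev=A main=A]
After op 2 (commit): HEAD=main@B [dev=A main=B]
After op 3 (merge): HEAD=main@C [dev=A main=C]
After op 4 (checkout): HEAD=dev@A [dev=A main=C]
After op 5 (merge): HEAD=dev@D [dev=D main=C]
After op 6 (reset): HEAD=dev@A [dev=A main=C]
ancestors(D) = {A,B,C,D}; A in? yes
ancestors(C) = {A,B,C}; A in? yes
ancestors(C) = {A,B,C}; D in? no
ancestors(A) = {A}; B in? no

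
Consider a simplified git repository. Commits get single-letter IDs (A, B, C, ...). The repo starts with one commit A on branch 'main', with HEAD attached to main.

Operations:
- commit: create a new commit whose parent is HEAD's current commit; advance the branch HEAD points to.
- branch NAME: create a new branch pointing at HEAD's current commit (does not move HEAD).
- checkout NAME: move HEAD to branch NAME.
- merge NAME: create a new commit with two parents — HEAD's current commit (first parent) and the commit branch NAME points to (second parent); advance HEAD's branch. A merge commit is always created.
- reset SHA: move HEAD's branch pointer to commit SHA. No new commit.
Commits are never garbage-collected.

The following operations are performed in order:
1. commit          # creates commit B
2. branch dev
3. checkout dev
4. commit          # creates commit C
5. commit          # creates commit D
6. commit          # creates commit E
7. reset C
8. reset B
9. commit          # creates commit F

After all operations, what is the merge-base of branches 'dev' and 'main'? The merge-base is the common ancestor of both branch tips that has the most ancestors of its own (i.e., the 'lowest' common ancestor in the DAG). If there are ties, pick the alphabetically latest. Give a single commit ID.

After op 1 (commit): HEAD=main@B [main=B]
After op 2 (branch): HEAD=main@B [dev=B main=B]
After op 3 (checkout): HEAD=dev@B [dev=B main=B]
After op 4 (commit): HEAD=dev@C [dev=C main=B]
After op 5 (commit): HEAD=dev@D [dev=D main=B]
After op 6 (commit): HEAD=dev@E [dev=E main=B]
After op 7 (reset): HEAD=dev@C [dev=C main=B]
After op 8 (reset): HEAD=dev@B [dev=B main=B]
After op 9 (commit): HEAD=dev@F [dev=F main=B]
ancestors(dev=F): ['A', 'B', 'F']
ancestors(main=B): ['A', 'B']
common: ['A', 'B']

Answer: B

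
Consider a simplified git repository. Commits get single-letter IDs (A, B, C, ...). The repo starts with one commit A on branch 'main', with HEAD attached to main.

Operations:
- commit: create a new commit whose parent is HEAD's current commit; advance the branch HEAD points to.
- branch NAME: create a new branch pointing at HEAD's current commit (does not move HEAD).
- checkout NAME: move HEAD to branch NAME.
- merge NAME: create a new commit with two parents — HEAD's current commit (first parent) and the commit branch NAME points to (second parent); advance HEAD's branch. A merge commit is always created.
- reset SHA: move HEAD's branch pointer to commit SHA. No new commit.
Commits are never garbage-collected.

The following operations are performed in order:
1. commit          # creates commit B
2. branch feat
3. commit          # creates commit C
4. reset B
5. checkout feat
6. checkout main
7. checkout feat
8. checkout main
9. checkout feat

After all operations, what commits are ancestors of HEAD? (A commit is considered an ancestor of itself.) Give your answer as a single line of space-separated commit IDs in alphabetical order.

After op 1 (commit): HEAD=main@B [main=B]
After op 2 (branch): HEAD=main@B [feat=B main=B]
After op 3 (commit): HEAD=main@C [feat=B main=C]
After op 4 (reset): HEAD=main@B [feat=B main=B]
After op 5 (checkout): HEAD=feat@B [feat=B main=B]
After op 6 (checkout): HEAD=main@B [feat=B main=B]
After op 7 (checkout): HEAD=feat@B [feat=B main=B]
After op 8 (checkout): HEAD=main@B [feat=B main=B]
After op 9 (checkout): HEAD=feat@B [feat=B main=B]

Answer: A B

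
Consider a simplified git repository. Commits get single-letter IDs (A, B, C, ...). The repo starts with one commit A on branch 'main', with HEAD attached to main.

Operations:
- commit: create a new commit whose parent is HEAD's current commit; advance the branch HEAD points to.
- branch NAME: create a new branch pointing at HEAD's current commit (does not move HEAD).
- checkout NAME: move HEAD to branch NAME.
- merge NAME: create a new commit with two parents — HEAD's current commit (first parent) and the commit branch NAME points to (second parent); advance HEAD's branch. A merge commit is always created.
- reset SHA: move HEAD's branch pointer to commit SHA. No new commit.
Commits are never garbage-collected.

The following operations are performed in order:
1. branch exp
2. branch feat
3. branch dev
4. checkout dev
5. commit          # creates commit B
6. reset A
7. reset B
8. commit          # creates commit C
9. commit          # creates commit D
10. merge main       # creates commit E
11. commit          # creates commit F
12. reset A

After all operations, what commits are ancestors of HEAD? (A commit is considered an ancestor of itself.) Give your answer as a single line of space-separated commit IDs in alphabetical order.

Answer: A

Derivation:
After op 1 (branch): HEAD=main@A [exp=A main=A]
After op 2 (branch): HEAD=main@A [exp=A feat=A main=A]
After op 3 (branch): HEAD=main@A [dev=A exp=A feat=A main=A]
After op 4 (checkout): HEAD=dev@A [dev=A exp=A feat=A main=A]
After op 5 (commit): HEAD=dev@B [dev=B exp=A feat=A main=A]
After op 6 (reset): HEAD=dev@A [dev=A exp=A feat=A main=A]
After op 7 (reset): HEAD=dev@B [dev=B exp=A feat=A main=A]
After op 8 (commit): HEAD=dev@C [dev=C exp=A feat=A main=A]
After op 9 (commit): HEAD=dev@D [dev=D exp=A feat=A main=A]
After op 10 (merge): HEAD=dev@E [dev=E exp=A feat=A main=A]
After op 11 (commit): HEAD=dev@F [dev=F exp=A feat=A main=A]
After op 12 (reset): HEAD=dev@A [dev=A exp=A feat=A main=A]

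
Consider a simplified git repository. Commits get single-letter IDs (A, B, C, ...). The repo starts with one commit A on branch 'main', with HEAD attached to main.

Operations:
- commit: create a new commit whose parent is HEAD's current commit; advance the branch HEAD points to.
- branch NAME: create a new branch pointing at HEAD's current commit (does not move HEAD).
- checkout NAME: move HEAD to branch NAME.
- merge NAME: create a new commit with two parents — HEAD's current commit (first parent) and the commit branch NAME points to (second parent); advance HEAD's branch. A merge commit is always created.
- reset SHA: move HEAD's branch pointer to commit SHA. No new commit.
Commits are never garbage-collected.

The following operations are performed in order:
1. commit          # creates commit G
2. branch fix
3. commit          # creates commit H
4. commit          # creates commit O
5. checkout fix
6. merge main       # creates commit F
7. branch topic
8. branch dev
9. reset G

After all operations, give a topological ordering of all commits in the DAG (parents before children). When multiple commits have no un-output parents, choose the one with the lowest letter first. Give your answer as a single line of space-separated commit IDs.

After op 1 (commit): HEAD=main@G [main=G]
After op 2 (branch): HEAD=main@G [fix=G main=G]
After op 3 (commit): HEAD=main@H [fix=G main=H]
After op 4 (commit): HEAD=main@O [fix=G main=O]
After op 5 (checkout): HEAD=fix@G [fix=G main=O]
After op 6 (merge): HEAD=fix@F [fix=F main=O]
After op 7 (branch): HEAD=fix@F [fix=F main=O topic=F]
After op 8 (branch): HEAD=fix@F [dev=F fix=F main=O topic=F]
After op 9 (reset): HEAD=fix@G [dev=F fix=G main=O topic=F]
commit A: parents=[]
commit F: parents=['G', 'O']
commit G: parents=['A']
commit H: parents=['G']
commit O: parents=['H']

Answer: A G H O F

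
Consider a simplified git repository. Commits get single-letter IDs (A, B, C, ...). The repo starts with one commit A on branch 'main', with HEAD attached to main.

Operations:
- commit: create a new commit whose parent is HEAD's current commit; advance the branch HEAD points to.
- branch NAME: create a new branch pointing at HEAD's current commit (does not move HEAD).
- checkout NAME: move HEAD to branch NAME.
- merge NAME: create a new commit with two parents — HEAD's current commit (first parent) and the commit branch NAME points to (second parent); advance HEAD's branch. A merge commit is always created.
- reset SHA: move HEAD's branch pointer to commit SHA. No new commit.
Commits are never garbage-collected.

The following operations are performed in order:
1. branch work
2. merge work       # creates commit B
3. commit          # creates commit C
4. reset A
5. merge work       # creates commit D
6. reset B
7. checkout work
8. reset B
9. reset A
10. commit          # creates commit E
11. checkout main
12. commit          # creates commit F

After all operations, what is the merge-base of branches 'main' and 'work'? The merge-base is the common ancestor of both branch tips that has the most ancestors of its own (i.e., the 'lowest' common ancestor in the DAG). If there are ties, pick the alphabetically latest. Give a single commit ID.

Answer: A

Derivation:
After op 1 (branch): HEAD=main@A [main=A work=A]
After op 2 (merge): HEAD=main@B [main=B work=A]
After op 3 (commit): HEAD=main@C [main=C work=A]
After op 4 (reset): HEAD=main@A [main=A work=A]
After op 5 (merge): HEAD=main@D [main=D work=A]
After op 6 (reset): HEAD=main@B [main=B work=A]
After op 7 (checkout): HEAD=work@A [main=B work=A]
After op 8 (reset): HEAD=work@B [main=B work=B]
After op 9 (reset): HEAD=work@A [main=B work=A]
After op 10 (commit): HEAD=work@E [main=B work=E]
After op 11 (checkout): HEAD=main@B [main=B work=E]
After op 12 (commit): HEAD=main@F [main=F work=E]
ancestors(main=F): ['A', 'B', 'F']
ancestors(work=E): ['A', 'E']
common: ['A']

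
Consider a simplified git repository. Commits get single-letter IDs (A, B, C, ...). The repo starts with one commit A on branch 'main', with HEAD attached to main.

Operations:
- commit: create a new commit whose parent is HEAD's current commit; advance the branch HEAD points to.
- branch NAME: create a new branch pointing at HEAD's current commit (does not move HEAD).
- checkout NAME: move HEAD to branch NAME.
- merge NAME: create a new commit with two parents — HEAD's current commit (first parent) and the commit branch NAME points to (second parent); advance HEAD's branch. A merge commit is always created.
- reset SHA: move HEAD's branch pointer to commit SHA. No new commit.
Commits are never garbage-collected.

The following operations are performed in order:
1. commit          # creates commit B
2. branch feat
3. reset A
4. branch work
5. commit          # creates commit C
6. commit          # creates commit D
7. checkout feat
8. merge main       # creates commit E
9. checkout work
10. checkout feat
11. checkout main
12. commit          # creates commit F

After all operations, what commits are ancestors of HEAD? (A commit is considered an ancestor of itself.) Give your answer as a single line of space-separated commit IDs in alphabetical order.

Answer: A C D F

Derivation:
After op 1 (commit): HEAD=main@B [main=B]
After op 2 (branch): HEAD=main@B [feat=B main=B]
After op 3 (reset): HEAD=main@A [feat=B main=A]
After op 4 (branch): HEAD=main@A [feat=B main=A work=A]
After op 5 (commit): HEAD=main@C [feat=B main=C work=A]
After op 6 (commit): HEAD=main@D [feat=B main=D work=A]
After op 7 (checkout): HEAD=feat@B [feat=B main=D work=A]
After op 8 (merge): HEAD=feat@E [feat=E main=D work=A]
After op 9 (checkout): HEAD=work@A [feat=E main=D work=A]
After op 10 (checkout): HEAD=feat@E [feat=E main=D work=A]
After op 11 (checkout): HEAD=main@D [feat=E main=D work=A]
After op 12 (commit): HEAD=main@F [feat=E main=F work=A]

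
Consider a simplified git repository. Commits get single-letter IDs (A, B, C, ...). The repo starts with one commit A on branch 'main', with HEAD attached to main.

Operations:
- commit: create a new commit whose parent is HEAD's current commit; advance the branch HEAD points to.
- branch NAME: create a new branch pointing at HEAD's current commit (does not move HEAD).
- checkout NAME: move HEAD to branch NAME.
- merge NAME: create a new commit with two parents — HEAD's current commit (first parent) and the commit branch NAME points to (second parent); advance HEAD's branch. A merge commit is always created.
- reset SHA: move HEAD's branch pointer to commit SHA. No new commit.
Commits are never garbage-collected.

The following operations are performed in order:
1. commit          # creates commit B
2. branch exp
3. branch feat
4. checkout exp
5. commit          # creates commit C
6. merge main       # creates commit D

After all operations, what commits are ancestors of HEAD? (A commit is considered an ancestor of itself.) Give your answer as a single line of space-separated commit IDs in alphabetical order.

After op 1 (commit): HEAD=main@B [main=B]
After op 2 (branch): HEAD=main@B [exp=B main=B]
After op 3 (branch): HEAD=main@B [exp=B feat=B main=B]
After op 4 (checkout): HEAD=exp@B [exp=B feat=B main=B]
After op 5 (commit): HEAD=exp@C [exp=C feat=B main=B]
After op 6 (merge): HEAD=exp@D [exp=D feat=B main=B]

Answer: A B C D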